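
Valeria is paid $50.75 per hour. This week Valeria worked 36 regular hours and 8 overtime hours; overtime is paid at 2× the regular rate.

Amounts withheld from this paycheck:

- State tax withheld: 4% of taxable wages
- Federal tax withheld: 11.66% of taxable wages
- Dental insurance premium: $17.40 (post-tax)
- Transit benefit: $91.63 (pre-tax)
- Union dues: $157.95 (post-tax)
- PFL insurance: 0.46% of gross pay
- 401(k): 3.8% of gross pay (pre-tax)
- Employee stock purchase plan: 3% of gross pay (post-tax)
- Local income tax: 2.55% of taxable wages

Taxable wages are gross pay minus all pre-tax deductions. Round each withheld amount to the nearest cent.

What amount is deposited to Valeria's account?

Regular pay: 36 × $50.75 = $1,827.00
Overtime pay: 8 × $50.75 × 2 = $812.00
Gross pay = $1,827.00 + $812.00 = $2,639.00
Transit benefit: $91.63
401(k): $2,639.00 × 0.038 = $100.28
Pre-tax total = $91.63 + $100.28 = $191.91
Taxable wages = $2,639.00 − $191.91 = $2,447.09
Local income tax: $2,447.09 × 0.0255 = $62.40
State tax withheld: $2,447.09 × 0.04 = $97.88
Federal tax withheld: $2,447.09 × 0.1166 = $285.33
PFL insurance: $2,639.00 × 0.0046 = $12.14
Union dues: $157.95
Employee stock purchase plan: $2,639.00 × 0.03 = $79.17
Dental insurance premium: $17.40
Total deductions = $91.63 + $100.28 + $62.40 + $97.88 + $285.33 + $12.14 + $157.95 + $79.17 + $17.40 = $904.18
Net pay = $2,639.00 − $904.18 = $1,734.82

$1,734.82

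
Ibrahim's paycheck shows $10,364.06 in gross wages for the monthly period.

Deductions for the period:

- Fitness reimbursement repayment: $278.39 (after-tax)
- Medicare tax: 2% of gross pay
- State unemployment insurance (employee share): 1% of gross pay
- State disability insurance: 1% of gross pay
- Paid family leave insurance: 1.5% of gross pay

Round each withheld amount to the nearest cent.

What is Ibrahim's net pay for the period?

$9,515.65

Medicare tax: $10,364.06 × 0.02 = $207.28
State unemployment insurance (employee share): $10,364.06 × 0.01 = $103.64
State disability insurance: $10,364.06 × 0.01 = $103.64
Paid family leave insurance: $10,364.06 × 0.015 = $155.46
Fitness reimbursement repayment: $278.39
Total deductions = $207.28 + $103.64 + $103.64 + $155.46 + $278.39 = $848.41
Net pay = $10,364.06 − $848.41 = $9,515.65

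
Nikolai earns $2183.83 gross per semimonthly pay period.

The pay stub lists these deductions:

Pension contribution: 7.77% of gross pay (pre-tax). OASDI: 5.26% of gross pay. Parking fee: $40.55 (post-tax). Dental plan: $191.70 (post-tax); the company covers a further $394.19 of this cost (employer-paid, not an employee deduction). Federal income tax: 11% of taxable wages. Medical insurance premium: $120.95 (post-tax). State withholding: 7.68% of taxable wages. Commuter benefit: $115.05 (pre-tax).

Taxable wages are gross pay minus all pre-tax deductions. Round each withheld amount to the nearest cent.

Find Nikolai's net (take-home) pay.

$1076.28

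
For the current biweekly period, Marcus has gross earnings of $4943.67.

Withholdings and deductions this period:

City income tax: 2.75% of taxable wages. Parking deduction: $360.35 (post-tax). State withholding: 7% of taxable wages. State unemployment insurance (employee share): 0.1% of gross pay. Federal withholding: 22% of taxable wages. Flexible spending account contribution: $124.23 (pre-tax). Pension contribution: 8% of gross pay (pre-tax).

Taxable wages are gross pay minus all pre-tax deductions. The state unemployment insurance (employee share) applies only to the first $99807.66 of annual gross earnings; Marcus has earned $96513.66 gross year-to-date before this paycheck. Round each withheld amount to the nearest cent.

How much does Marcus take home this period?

$2655.70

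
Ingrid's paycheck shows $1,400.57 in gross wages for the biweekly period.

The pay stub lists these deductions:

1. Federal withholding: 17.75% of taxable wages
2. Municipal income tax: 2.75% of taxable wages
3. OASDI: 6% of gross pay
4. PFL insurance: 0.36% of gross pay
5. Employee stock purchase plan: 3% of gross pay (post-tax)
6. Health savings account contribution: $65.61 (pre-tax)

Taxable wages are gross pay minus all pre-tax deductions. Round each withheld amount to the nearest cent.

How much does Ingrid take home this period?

Health savings account contribution: $65.61
Taxable wages = $1,400.57 − $65.61 = $1,334.96
Federal withholding: $1,334.96 × 0.1775 = $236.96
Municipal income tax: $1,334.96 × 0.0275 = $36.71
PFL insurance: $1,400.57 × 0.0036 = $5.04
OASDI: $1,400.57 × 0.06 = $84.03
Employee stock purchase plan: $1,400.57 × 0.03 = $42.02
Total deductions = $65.61 + $236.96 + $36.71 + $5.04 + $84.03 + $42.02 = $470.37
Net pay = $1,400.57 − $470.37 = $930.20

$930.20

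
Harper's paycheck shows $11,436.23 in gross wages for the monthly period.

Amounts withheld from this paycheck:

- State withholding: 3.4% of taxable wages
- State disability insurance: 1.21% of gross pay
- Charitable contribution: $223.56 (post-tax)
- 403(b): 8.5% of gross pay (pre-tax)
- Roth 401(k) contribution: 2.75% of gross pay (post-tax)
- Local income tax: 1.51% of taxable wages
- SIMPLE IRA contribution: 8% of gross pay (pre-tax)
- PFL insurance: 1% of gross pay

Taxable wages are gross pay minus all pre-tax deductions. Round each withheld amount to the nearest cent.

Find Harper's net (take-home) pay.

$8,289.59

SIMPLE IRA contribution: $11,436.23 × 0.08 = $914.90
403(b): $11,436.23 × 0.085 = $972.08
Pre-tax total = $914.90 + $972.08 = $1,886.98
Taxable wages = $11,436.23 − $1,886.98 = $9,549.25
Local income tax: $9,549.25 × 0.0151 = $144.19
State withholding: $9,549.25 × 0.034 = $324.67
State disability insurance: $11,436.23 × 0.0121 = $138.38
PFL insurance: $11,436.23 × 0.01 = $114.36
Roth 401(k) contribution: $11,436.23 × 0.0275 = $314.50
Charitable contribution: $223.56
Total deductions = $914.90 + $972.08 + $144.19 + $324.67 + $138.38 + $114.36 + $314.50 + $223.56 = $3,146.64
Net pay = $11,436.23 − $3,146.64 = $8,289.59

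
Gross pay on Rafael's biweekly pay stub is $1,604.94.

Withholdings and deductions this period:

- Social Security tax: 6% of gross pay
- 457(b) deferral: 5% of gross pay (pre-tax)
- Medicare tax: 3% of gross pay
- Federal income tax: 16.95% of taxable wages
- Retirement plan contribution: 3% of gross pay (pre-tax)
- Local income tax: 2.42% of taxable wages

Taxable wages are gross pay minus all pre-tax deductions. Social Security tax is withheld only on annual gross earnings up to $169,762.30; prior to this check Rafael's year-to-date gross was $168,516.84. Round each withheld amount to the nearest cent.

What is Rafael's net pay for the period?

457(b) deferral: $1,604.94 × 0.05 = $80.25
Retirement plan contribution: $1,604.94 × 0.03 = $48.15
Pre-tax total = $80.25 + $48.15 = $128.40
Taxable wages = $1,604.94 − $128.40 = $1,476.54
Local income tax: $1,476.54 × 0.0242 = $35.73
Federal income tax: $1,476.54 × 0.1695 = $250.27
Social Security tax: only $169,762.30 − $168,516.84 = $1,245.46 of this check is subject → $1,245.46 × 0.06 = $74.73
Medicare tax: $1,604.94 × 0.03 = $48.15
Total deductions = $80.25 + $48.15 + $35.73 + $250.27 + $74.73 + $48.15 = $537.28
Net pay = $1,604.94 − $537.28 = $1,067.66

$1,067.66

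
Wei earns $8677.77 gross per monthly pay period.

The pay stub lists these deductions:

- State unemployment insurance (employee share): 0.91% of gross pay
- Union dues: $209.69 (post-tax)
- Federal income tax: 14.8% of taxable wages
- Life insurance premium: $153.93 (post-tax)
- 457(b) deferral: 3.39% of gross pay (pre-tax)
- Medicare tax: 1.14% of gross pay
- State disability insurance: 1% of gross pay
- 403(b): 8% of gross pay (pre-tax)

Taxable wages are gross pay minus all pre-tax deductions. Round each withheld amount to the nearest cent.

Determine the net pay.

457(b) deferral: $8677.77 × 0.0339 = $294.18
403(b): $8677.77 × 0.08 = $694.22
Pre-tax total = $294.18 + $694.22 = $988.40
Taxable wages = $8677.77 − $988.40 = $7689.37
Federal income tax: $7689.37 × 0.148 = $1138.03
State unemployment insurance (employee share): $8677.77 × 0.0091 = $78.97
State disability insurance: $8677.77 × 0.01 = $86.78
Medicare tax: $8677.77 × 0.0114 = $98.93
Life insurance premium: $153.93
Union dues: $209.69
Total deductions = $294.18 + $694.22 + $1138.03 + $78.97 + $86.78 + $98.93 + $153.93 + $209.69 = $2754.73
Net pay = $8677.77 − $2754.73 = $5923.04

$5923.04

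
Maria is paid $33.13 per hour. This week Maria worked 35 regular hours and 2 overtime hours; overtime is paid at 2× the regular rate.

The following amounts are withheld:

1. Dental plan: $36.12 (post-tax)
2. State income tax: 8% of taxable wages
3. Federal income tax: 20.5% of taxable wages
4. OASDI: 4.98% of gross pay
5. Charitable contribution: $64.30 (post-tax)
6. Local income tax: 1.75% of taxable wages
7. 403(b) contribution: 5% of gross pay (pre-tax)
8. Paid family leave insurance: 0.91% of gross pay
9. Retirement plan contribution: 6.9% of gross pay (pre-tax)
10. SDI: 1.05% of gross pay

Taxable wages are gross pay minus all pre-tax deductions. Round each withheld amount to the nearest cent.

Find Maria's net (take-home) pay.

Regular pay: 35 × $33.13 = $1,159.55
Overtime pay: 2 × $33.13 × 2 = $132.52
Gross pay = $1,159.55 + $132.52 = $1,292.07
Retirement plan contribution: $1,292.07 × 0.069 = $89.15
403(b) contribution: $1,292.07 × 0.05 = $64.60
Pre-tax total = $89.15 + $64.60 = $153.75
Taxable wages = $1,292.07 − $153.75 = $1,138.32
Federal income tax: $1,138.32 × 0.205 = $233.36
Local income tax: $1,138.32 × 0.0175 = $19.92
State income tax: $1,138.32 × 0.08 = $91.07
Paid family leave insurance: $1,292.07 × 0.0091 = $11.76
OASDI: $1,292.07 × 0.0498 = $64.35
SDI: $1,292.07 × 0.0105 = $13.57
Charitable contribution: $64.30
Dental plan: $36.12
Total deductions = $89.15 + $64.60 + $233.36 + $19.92 + $91.07 + $11.76 + $64.35 + $13.57 + $64.30 + $36.12 = $688.20
Net pay = $1,292.07 − $688.20 = $603.87

$603.87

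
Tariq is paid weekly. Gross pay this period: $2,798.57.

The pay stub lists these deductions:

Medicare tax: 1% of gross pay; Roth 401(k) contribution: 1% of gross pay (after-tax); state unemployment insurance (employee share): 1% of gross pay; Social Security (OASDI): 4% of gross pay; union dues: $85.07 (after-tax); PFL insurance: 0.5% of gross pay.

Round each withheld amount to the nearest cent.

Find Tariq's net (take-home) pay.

$2,503.60

PFL insurance: $2,798.57 × 0.005 = $13.99
Medicare tax: $2,798.57 × 0.01 = $27.99
State unemployment insurance (employee share): $2,798.57 × 0.01 = $27.99
Social Security (OASDI): $2,798.57 × 0.04 = $111.94
Roth 401(k) contribution: $2,798.57 × 0.01 = $27.99
Union dues: $85.07
Total deductions = $13.99 + $27.99 + $27.99 + $111.94 + $27.99 + $85.07 = $294.97
Net pay = $2,798.57 − $294.97 = $2,503.60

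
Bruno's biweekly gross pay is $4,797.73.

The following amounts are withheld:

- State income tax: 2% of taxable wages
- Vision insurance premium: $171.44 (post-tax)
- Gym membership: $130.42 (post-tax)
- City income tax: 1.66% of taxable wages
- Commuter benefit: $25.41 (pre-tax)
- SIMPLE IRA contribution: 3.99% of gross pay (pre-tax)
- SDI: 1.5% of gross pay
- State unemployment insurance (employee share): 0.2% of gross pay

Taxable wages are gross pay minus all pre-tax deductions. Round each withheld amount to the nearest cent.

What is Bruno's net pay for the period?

SIMPLE IRA contribution: $4,797.73 × 0.0399 = $191.43
Commuter benefit: $25.41
Pre-tax total = $191.43 + $25.41 = $216.84
Taxable wages = $4,797.73 − $216.84 = $4,580.89
City income tax: $4,580.89 × 0.0166 = $76.04
State income tax: $4,580.89 × 0.02 = $91.62
SDI: $4,797.73 × 0.015 = $71.97
State unemployment insurance (employee share): $4,797.73 × 0.002 = $9.60
Gym membership: $130.42
Vision insurance premium: $171.44
Total deductions = $191.43 + $25.41 + $76.04 + $91.62 + $71.97 + $9.60 + $130.42 + $171.44 = $767.93
Net pay = $4,797.73 − $767.93 = $4,029.80

$4,029.80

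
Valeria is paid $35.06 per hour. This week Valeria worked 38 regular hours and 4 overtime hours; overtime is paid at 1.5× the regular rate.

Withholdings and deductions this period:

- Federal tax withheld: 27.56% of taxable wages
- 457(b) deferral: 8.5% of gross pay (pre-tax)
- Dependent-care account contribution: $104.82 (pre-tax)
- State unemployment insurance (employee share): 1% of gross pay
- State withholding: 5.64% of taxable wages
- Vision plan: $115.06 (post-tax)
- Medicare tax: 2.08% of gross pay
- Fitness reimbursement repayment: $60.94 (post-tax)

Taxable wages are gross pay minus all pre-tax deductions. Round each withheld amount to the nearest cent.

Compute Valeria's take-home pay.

Regular pay: 38 × $35.06 = $1,332.28
Overtime pay: 4 × $35.06 × 1.5 = $210.36
Gross pay = $1,332.28 + $210.36 = $1,542.64
457(b) deferral: $1,542.64 × 0.085 = $131.12
Dependent-care account contribution: $104.82
Pre-tax total = $131.12 + $104.82 = $235.94
Taxable wages = $1,542.64 − $235.94 = $1,306.70
Federal tax withheld: $1,306.70 × 0.2756 = $360.13
State withholding: $1,306.70 × 0.0564 = $73.70
State unemployment insurance (employee share): $1,542.64 × 0.01 = $15.43
Medicare tax: $1,542.64 × 0.0208 = $32.09
Fitness reimbursement repayment: $60.94
Vision plan: $115.06
Total deductions = $131.12 + $104.82 + $360.13 + $73.70 + $15.43 + $32.09 + $60.94 + $115.06 = $893.29
Net pay = $1,542.64 − $893.29 = $649.35

$649.35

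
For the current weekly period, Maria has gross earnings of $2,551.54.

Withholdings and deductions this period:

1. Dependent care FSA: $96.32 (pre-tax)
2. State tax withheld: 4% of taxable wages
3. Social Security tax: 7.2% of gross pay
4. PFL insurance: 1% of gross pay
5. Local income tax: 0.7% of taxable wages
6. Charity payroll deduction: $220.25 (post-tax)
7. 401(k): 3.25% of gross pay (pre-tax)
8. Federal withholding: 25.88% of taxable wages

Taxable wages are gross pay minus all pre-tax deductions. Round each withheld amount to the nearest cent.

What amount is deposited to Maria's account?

401(k): $2,551.54 × 0.0325 = $82.93
Dependent care FSA: $96.32
Pre-tax total = $82.93 + $96.32 = $179.25
Taxable wages = $2,551.54 − $179.25 = $2,372.29
Local income tax: $2,372.29 × 0.007 = $16.61
Federal withholding: $2,372.29 × 0.2588 = $613.95
State tax withheld: $2,372.29 × 0.04 = $94.89
PFL insurance: $2,551.54 × 0.01 = $25.52
Social Security tax: $2,551.54 × 0.072 = $183.71
Charity payroll deduction: $220.25
Total deductions = $82.93 + $96.32 + $16.61 + $613.95 + $94.89 + $25.52 + $183.71 + $220.25 = $1,334.18
Net pay = $2,551.54 − $1,334.18 = $1,217.36

$1,217.36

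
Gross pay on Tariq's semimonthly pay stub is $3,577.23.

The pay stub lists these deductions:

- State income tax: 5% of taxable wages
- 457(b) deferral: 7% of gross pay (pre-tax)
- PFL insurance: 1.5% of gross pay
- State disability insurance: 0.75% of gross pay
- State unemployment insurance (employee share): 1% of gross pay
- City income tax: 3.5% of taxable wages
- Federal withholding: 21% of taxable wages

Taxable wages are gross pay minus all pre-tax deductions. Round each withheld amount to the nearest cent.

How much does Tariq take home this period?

$2,229.15

457(b) deferral: $3,577.23 × 0.07 = $250.41
Taxable wages = $3,577.23 − $250.41 = $3,326.82
State income tax: $3,326.82 × 0.05 = $166.34
Federal withholding: $3,326.82 × 0.21 = $698.63
City income tax: $3,326.82 × 0.035 = $116.44
State unemployment insurance (employee share): $3,577.23 × 0.01 = $35.77
State disability insurance: $3,577.23 × 0.0075 = $26.83
PFL insurance: $3,577.23 × 0.015 = $53.66
Total deductions = $250.41 + $166.34 + $698.63 + $116.44 + $35.77 + $26.83 + $53.66 = $1,348.08
Net pay = $3,577.23 − $1,348.08 = $2,229.15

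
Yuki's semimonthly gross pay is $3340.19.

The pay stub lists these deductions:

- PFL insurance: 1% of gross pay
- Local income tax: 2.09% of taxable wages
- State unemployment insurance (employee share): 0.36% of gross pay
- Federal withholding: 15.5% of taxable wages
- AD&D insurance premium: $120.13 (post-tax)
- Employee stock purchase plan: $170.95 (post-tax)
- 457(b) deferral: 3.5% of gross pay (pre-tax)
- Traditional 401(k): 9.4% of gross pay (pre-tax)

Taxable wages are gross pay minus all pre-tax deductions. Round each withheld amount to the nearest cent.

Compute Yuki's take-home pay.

Traditional 401(k): $3340.19 × 0.094 = $313.98
457(b) deferral: $3340.19 × 0.035 = $116.91
Pre-tax total = $313.98 + $116.91 = $430.89
Taxable wages = $3340.19 − $430.89 = $2909.30
Local income tax: $2909.30 × 0.0209 = $60.80
Federal withholding: $2909.30 × 0.155 = $450.94
PFL insurance: $3340.19 × 0.01 = $33.40
State unemployment insurance (employee share): $3340.19 × 0.0036 = $12.02
AD&D insurance premium: $120.13
Employee stock purchase plan: $170.95
Total deductions = $313.98 + $116.91 + $60.80 + $450.94 + $33.40 + $12.02 + $120.13 + $170.95 = $1279.13
Net pay = $3340.19 − $1279.13 = $2061.06

$2061.06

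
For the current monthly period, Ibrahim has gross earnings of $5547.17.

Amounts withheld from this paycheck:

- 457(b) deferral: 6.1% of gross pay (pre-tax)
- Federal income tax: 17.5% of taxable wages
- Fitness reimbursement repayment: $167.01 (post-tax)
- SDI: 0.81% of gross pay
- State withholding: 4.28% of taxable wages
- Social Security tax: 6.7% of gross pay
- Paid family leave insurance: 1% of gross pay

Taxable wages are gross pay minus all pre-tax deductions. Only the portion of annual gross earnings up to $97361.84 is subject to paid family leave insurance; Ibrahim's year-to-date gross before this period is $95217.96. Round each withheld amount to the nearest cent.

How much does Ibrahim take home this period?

$3469.27

457(b) deferral: $5547.17 × 0.061 = $338.38
Taxable wages = $5547.17 − $338.38 = $5208.79
Federal income tax: $5208.79 × 0.175 = $911.54
State withholding: $5208.79 × 0.0428 = $222.94
Social Security tax: $5547.17 × 0.067 = $371.66
SDI: $5547.17 × 0.0081 = $44.93
Paid family leave insurance: only $97361.84 − $95217.96 = $2143.88 of this check is subject → $2143.88 × 0.01 = $21.44
Fitness reimbursement repayment: $167.01
Total deductions = $338.38 + $911.54 + $222.94 + $371.66 + $44.93 + $21.44 + $167.01 = $2077.90
Net pay = $5547.17 − $2077.90 = $3469.27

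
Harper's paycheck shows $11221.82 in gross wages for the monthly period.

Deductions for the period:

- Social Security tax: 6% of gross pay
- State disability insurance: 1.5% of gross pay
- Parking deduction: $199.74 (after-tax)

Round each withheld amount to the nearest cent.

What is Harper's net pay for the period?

State disability insurance: $11221.82 × 0.015 = $168.33
Social Security tax: $11221.82 × 0.06 = $673.31
Parking deduction: $199.74
Total deductions = $168.33 + $673.31 + $199.74 = $1041.38
Net pay = $11221.82 − $1041.38 = $10180.44

$10180.44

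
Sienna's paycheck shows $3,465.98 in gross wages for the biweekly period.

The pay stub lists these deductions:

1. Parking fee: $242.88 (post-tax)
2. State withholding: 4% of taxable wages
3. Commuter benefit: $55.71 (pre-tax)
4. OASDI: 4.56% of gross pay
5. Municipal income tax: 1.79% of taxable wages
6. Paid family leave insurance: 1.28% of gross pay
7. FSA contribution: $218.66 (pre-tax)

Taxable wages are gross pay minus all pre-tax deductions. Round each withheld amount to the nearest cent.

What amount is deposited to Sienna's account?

$2,561.53

FSA contribution: $218.66
Commuter benefit: $55.71
Pre-tax total = $218.66 + $55.71 = $274.37
Taxable wages = $3,465.98 − $274.37 = $3,191.61
Municipal income tax: $3,191.61 × 0.0179 = $57.13
State withholding: $3,191.61 × 0.04 = $127.66
Paid family leave insurance: $3,465.98 × 0.0128 = $44.36
OASDI: $3,465.98 × 0.0456 = $158.05
Parking fee: $242.88
Total deductions = $218.66 + $55.71 + $57.13 + $127.66 + $44.36 + $158.05 + $242.88 = $904.45
Net pay = $3,465.98 − $904.45 = $2,561.53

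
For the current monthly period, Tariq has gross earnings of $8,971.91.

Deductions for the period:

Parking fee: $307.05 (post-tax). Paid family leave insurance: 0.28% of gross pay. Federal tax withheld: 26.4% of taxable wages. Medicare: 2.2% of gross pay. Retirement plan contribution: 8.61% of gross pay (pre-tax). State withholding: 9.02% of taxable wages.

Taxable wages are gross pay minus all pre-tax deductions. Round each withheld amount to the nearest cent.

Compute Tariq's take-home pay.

Retirement plan contribution: $8,971.91 × 0.0861 = $772.48
Taxable wages = $8,971.91 − $772.48 = $8,199.43
State withholding: $8,199.43 × 0.0902 = $739.59
Federal tax withheld: $8,199.43 × 0.264 = $2,164.65
Medicare: $8,971.91 × 0.022 = $197.38
Paid family leave insurance: $8,971.91 × 0.0028 = $25.12
Parking fee: $307.05
Total deductions = $772.48 + $739.59 + $2,164.65 + $197.38 + $25.12 + $307.05 = $4,206.27
Net pay = $8,971.91 − $4,206.27 = $4,765.64

$4,765.64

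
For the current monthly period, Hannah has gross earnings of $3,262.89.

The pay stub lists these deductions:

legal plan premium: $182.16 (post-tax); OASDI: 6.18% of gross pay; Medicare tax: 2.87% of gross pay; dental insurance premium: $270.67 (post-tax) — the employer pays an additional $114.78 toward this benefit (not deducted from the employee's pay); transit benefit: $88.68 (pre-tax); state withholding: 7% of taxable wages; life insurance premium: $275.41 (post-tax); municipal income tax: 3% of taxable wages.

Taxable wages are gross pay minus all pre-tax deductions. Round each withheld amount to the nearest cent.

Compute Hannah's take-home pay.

Transit benefit: $88.68
Taxable wages = $3,262.89 − $88.68 = $3,174.21
State withholding: $3,174.21 × 0.07 = $222.19
Municipal income tax: $3,174.21 × 0.03 = $95.23
Medicare tax: $3,262.89 × 0.0287 = $93.64
OASDI: $3,262.89 × 0.0618 = $201.65
Dental insurance premium: $270.67
Legal plan premium: $182.16
Life insurance premium: $275.41
(Employer's $114.78 toward dental insurance premium is not withheld from the employee.)
Total deductions = $88.68 + $222.19 + $95.23 + $93.64 + $201.65 + $270.67 + $182.16 + $275.41 = $1,429.63
Net pay = $3,262.89 − $1,429.63 = $1,833.26

$1,833.26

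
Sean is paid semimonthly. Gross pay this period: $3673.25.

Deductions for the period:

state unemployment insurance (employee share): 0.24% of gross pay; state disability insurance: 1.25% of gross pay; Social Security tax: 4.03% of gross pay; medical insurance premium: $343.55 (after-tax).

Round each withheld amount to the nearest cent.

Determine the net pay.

$3126.93

State unemployment insurance (employee share): $3673.25 × 0.0024 = $8.82
State disability insurance: $3673.25 × 0.0125 = $45.92
Social Security tax: $3673.25 × 0.0403 = $148.03
Medical insurance premium: $343.55
Total deductions = $8.82 + $45.92 + $148.03 + $343.55 = $546.32
Net pay = $3673.25 − $546.32 = $3126.93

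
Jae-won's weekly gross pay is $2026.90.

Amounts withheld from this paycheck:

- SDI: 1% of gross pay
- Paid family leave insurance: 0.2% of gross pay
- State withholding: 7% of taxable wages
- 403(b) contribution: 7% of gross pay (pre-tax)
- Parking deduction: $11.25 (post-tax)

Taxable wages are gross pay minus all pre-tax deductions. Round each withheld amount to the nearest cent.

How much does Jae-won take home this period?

403(b) contribution: $2026.90 × 0.07 = $141.88
Taxable wages = $2026.90 − $141.88 = $1885.02
State withholding: $1885.02 × 0.07 = $131.95
SDI: $2026.90 × 0.01 = $20.27
Paid family leave insurance: $2026.90 × 0.002 = $4.05
Parking deduction: $11.25
Total deductions = $141.88 + $131.95 + $20.27 + $4.05 + $11.25 = $309.40
Net pay = $2026.90 − $309.40 = $1717.50

$1717.50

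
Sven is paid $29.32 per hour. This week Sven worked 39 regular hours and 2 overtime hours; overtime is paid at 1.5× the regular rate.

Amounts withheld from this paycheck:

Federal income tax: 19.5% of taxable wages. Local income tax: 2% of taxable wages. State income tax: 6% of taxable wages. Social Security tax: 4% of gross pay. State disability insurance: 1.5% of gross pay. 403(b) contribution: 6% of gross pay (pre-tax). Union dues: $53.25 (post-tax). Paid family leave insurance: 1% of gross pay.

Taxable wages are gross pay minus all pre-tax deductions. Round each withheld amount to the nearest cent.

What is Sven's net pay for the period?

Regular pay: 39 × $29.32 = $1,143.48
Overtime pay: 2 × $29.32 × 1.5 = $87.96
Gross pay = $1,143.48 + $87.96 = $1,231.44
403(b) contribution: $1,231.44 × 0.06 = $73.89
Taxable wages = $1,231.44 − $73.89 = $1,157.55
Local income tax: $1,157.55 × 0.02 = $23.15
State income tax: $1,157.55 × 0.06 = $69.45
Federal income tax: $1,157.55 × 0.195 = $225.72
Social Security tax: $1,231.44 × 0.04 = $49.26
State disability insurance: $1,231.44 × 0.015 = $18.47
Paid family leave insurance: $1,231.44 × 0.01 = $12.31
Union dues: $53.25
Total deductions = $73.89 + $23.15 + $69.45 + $225.72 + $49.26 + $18.47 + $12.31 + $53.25 = $525.50
Net pay = $1,231.44 − $525.50 = $705.94

$705.94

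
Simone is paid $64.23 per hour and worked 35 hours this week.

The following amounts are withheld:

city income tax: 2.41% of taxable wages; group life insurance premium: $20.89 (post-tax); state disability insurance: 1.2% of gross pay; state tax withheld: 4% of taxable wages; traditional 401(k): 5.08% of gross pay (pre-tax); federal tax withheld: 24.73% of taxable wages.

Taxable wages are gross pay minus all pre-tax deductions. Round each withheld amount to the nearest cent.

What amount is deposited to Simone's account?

Gross pay: 35 × $64.23 = $2248.05
Traditional 401(k): $2248.05 × 0.0508 = $114.20
Taxable wages = $2248.05 − $114.20 = $2133.85
State tax withheld: $2133.85 × 0.04 = $85.35
City income tax: $2133.85 × 0.0241 = $51.43
Federal tax withheld: $2133.85 × 0.2473 = $527.70
State disability insurance: $2248.05 × 0.012 = $26.98
Group life insurance premium: $20.89
Total deductions = $114.20 + $85.35 + $51.43 + $527.70 + $26.98 + $20.89 = $826.55
Net pay = $2248.05 − $826.55 = $1421.50

$1421.50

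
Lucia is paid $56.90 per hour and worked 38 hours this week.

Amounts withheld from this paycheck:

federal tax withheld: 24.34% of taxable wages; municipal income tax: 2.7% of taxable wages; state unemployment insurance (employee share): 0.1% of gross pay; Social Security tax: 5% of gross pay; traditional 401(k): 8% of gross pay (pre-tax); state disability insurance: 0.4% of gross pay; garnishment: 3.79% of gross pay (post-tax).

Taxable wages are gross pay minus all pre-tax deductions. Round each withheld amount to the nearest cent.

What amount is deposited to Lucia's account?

$1,250.46

Gross pay: 38 × $56.90 = $2,162.20
Traditional 401(k): $2,162.20 × 0.08 = $172.98
Taxable wages = $2,162.20 − $172.98 = $1,989.22
Municipal income tax: $1,989.22 × 0.027 = $53.71
Federal tax withheld: $1,989.22 × 0.2434 = $484.18
State unemployment insurance (employee share): $2,162.20 × 0.001 = $2.16
Social Security tax: $2,162.20 × 0.05 = $108.11
State disability insurance: $2,162.20 × 0.004 = $8.65
Garnishment: $2,162.20 × 0.0379 = $81.95
Total deductions = $172.98 + $53.71 + $484.18 + $2.16 + $108.11 + $8.65 + $81.95 = $911.74
Net pay = $2,162.20 − $911.74 = $1,250.46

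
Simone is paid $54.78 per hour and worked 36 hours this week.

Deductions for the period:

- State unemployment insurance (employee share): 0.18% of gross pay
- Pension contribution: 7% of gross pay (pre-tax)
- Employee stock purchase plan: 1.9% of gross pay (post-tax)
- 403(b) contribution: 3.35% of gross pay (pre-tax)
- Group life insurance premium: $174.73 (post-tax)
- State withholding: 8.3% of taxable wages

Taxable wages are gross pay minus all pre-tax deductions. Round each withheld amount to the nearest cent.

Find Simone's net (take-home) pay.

Gross pay: 36 × $54.78 = $1,972.08
Pension contribution: $1,972.08 × 0.07 = $138.05
403(b) contribution: $1,972.08 × 0.0335 = $66.06
Pre-tax total = $138.05 + $66.06 = $204.11
Taxable wages = $1,972.08 − $204.11 = $1,767.97
State withholding: $1,767.97 × 0.083 = $146.74
State unemployment insurance (employee share): $1,972.08 × 0.0018 = $3.55
Group life insurance premium: $174.73
Employee stock purchase plan: $1,972.08 × 0.019 = $37.47
Total deductions = $138.05 + $66.06 + $146.74 + $3.55 + $174.73 + $37.47 = $566.60
Net pay = $1,972.08 − $566.60 = $1,405.48

$1,405.48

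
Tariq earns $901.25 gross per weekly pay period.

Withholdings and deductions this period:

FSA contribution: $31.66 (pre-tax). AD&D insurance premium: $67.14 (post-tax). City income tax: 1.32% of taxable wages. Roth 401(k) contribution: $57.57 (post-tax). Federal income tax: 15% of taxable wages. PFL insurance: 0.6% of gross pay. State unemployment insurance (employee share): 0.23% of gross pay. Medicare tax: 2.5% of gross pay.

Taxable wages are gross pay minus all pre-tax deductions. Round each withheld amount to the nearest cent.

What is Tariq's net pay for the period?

FSA contribution: $31.66
Taxable wages = $901.25 − $31.66 = $869.59
Federal income tax: $869.59 × 0.15 = $130.44
City income tax: $869.59 × 0.0132 = $11.48
PFL insurance: $901.25 × 0.006 = $5.41
State unemployment insurance (employee share): $901.25 × 0.0023 = $2.07
Medicare tax: $901.25 × 0.025 = $22.53
Roth 401(k) contribution: $57.57
AD&D insurance premium: $67.14
Total deductions = $31.66 + $130.44 + $11.48 + $5.41 + $2.07 + $22.53 + $57.57 + $67.14 = $328.30
Net pay = $901.25 − $328.30 = $572.95

$572.95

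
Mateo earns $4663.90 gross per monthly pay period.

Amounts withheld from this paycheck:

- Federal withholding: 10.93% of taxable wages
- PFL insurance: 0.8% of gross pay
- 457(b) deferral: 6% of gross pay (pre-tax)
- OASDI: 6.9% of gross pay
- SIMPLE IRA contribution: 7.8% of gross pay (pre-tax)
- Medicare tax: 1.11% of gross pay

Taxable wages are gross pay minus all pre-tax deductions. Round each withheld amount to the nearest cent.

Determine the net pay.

SIMPLE IRA contribution: $4663.90 × 0.078 = $363.78
457(b) deferral: $4663.90 × 0.06 = $279.83
Pre-tax total = $363.78 + $279.83 = $643.61
Taxable wages = $4663.90 − $643.61 = $4020.29
Federal withholding: $4020.29 × 0.1093 = $439.42
OASDI: $4663.90 × 0.069 = $321.81
PFL insurance: $4663.90 × 0.008 = $37.31
Medicare tax: $4663.90 × 0.0111 = $51.77
Total deductions = $363.78 + $279.83 + $439.42 + $321.81 + $37.31 + $51.77 = $1493.92
Net pay = $4663.90 − $1493.92 = $3169.98

$3169.98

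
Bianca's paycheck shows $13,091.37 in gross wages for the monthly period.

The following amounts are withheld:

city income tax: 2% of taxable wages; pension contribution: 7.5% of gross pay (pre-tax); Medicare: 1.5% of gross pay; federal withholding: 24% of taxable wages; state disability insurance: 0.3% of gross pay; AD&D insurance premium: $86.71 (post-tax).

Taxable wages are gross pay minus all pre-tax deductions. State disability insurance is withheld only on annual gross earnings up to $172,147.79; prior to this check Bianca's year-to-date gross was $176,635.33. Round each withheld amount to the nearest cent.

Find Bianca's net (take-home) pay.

$8,677.97

Pension contribution: $13,091.37 × 0.075 = $981.85
Taxable wages = $13,091.37 − $981.85 = $12,109.52
Federal withholding: $12,109.52 × 0.24 = $2,906.28
City income tax: $12,109.52 × 0.02 = $242.19
State disability insurance: annual cap $172,147.79 already reached (YTD $176,635.33), so $0.00
Medicare: $13,091.37 × 0.015 = $196.37
AD&D insurance premium: $86.71
Total deductions = $981.85 + $2,906.28 + $242.19 + $0.00 + $196.37 + $86.71 = $4,413.40
Net pay = $13,091.37 − $4,413.40 = $8,677.97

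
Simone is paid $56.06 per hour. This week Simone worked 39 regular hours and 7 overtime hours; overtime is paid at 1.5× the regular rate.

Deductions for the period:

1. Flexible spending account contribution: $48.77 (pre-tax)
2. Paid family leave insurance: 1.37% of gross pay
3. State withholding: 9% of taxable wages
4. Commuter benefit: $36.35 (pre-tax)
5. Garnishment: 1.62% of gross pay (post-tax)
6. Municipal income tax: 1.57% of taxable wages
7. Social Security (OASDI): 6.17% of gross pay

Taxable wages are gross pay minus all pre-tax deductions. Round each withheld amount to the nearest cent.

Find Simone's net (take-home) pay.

Regular pay: 39 × $56.06 = $2,186.34
Overtime pay: 7 × $56.06 × 1.5 = $588.63
Gross pay = $2,186.34 + $588.63 = $2,774.97
Commuter benefit: $36.35
Flexible spending account contribution: $48.77
Pre-tax total = $36.35 + $48.77 = $85.12
Taxable wages = $2,774.97 − $85.12 = $2,689.85
State withholding: $2,689.85 × 0.09 = $242.09
Municipal income tax: $2,689.85 × 0.0157 = $42.23
Paid family leave insurance: $2,774.97 × 0.0137 = $38.02
Social Security (OASDI): $2,774.97 × 0.0617 = $171.22
Garnishment: $2,774.97 × 0.0162 = $44.95
Total deductions = $36.35 + $48.77 + $242.09 + $42.23 + $38.02 + $171.22 + $44.95 = $623.63
Net pay = $2,774.97 − $623.63 = $2,151.34

$2,151.34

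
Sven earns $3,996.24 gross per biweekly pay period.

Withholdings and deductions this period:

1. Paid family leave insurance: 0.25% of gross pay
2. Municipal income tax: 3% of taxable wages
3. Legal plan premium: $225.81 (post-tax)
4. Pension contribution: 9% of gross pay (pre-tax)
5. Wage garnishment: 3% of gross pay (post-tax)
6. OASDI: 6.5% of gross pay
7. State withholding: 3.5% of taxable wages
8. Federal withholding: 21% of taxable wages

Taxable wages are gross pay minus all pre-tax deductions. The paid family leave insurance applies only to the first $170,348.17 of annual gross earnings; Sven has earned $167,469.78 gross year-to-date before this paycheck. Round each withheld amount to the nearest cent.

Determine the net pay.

Pension contribution: $3,996.24 × 0.09 = $359.66
Taxable wages = $3,996.24 − $359.66 = $3,636.58
State withholding: $3,636.58 × 0.035 = $127.28
Municipal income tax: $3,636.58 × 0.03 = $109.10
Federal withholding: $3,636.58 × 0.21 = $763.68
OASDI: $3,996.24 × 0.065 = $259.76
Paid family leave insurance: only $170,348.17 − $167,469.78 = $2,878.39 of this check is subject → $2,878.39 × 0.0025 = $7.20
Legal plan premium: $225.81
Wage garnishment: $3,996.24 × 0.03 = $119.89
Total deductions = $359.66 + $127.28 + $109.10 + $763.68 + $259.76 + $7.20 + $225.81 + $119.89 = $1,972.38
Net pay = $3,996.24 − $1,972.38 = $2,023.86

$2,023.86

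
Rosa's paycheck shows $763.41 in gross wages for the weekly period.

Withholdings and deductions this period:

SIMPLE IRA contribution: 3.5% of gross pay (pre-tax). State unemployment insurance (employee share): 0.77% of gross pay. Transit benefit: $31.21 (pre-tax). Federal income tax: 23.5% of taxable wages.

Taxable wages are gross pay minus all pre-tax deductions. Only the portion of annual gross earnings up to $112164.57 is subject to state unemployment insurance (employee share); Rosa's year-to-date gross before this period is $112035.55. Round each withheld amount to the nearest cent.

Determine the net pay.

$538.70

SIMPLE IRA contribution: $763.41 × 0.035 = $26.72
Transit benefit: $31.21
Pre-tax total = $26.72 + $31.21 = $57.93
Taxable wages = $763.41 − $57.93 = $705.48
Federal income tax: $705.48 × 0.235 = $165.79
State unemployment insurance (employee share): only $112164.57 − $112035.55 = $129.02 of this check is subject → $129.02 × 0.0077 = $0.99
Total deductions = $26.72 + $31.21 + $165.79 + $0.99 = $224.71
Net pay = $763.41 − $224.71 = $538.70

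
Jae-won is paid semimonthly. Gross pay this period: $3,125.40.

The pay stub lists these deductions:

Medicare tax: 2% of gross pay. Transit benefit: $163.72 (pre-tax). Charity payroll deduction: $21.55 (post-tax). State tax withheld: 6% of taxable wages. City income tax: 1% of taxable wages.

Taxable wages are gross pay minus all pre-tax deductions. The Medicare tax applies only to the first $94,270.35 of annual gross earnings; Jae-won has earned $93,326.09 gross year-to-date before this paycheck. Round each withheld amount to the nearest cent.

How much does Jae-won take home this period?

$2,713.92

Transit benefit: $163.72
Taxable wages = $3,125.40 − $163.72 = $2,961.68
City income tax: $2,961.68 × 0.01 = $29.62
State tax withheld: $2,961.68 × 0.06 = $177.70
Medicare tax: only $94,270.35 − $93,326.09 = $944.26 of this check is subject → $944.26 × 0.02 = $18.89
Charity payroll deduction: $21.55
Total deductions = $163.72 + $29.62 + $177.70 + $18.89 + $21.55 = $411.48
Net pay = $3,125.40 − $411.48 = $2,713.92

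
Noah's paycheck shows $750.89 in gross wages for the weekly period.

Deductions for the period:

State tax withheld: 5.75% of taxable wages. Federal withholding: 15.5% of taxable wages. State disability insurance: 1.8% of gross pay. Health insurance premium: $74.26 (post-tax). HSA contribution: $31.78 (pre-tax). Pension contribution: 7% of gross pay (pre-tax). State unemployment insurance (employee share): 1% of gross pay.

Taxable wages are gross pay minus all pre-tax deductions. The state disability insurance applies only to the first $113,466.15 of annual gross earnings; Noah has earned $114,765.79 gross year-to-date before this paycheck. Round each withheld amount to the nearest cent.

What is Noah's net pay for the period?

HSA contribution: $31.78
Pension contribution: $750.89 × 0.07 = $52.56
Pre-tax total = $31.78 + $52.56 = $84.34
Taxable wages = $750.89 − $84.34 = $666.55
State tax withheld: $666.55 × 0.0575 = $38.33
Federal withholding: $666.55 × 0.155 = $103.32
State disability insurance: annual cap $113,466.15 already reached (YTD $114,765.79), so $0.00
State unemployment insurance (employee share): $750.89 × 0.01 = $7.51
Health insurance premium: $74.26
Total deductions = $31.78 + $52.56 + $38.33 + $103.32 + $0.00 + $7.51 + $74.26 = $307.76
Net pay = $750.89 − $307.76 = $443.13

$443.13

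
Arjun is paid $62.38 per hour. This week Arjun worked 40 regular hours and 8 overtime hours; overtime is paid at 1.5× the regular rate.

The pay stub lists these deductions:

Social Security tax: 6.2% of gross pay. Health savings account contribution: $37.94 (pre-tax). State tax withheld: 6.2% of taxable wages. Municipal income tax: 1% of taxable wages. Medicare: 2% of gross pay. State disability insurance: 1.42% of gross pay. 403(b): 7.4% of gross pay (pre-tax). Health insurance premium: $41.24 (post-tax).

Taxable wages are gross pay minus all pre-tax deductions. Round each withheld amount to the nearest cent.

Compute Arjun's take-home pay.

Regular pay: 40 × $62.38 = $2,495.20
Overtime pay: 8 × $62.38 × 1.5 = $748.56
Gross pay = $2,495.20 + $748.56 = $3,243.76
403(b): $3,243.76 × 0.074 = $240.04
Health savings account contribution: $37.94
Pre-tax total = $240.04 + $37.94 = $277.98
Taxable wages = $3,243.76 − $277.98 = $2,965.78
State tax withheld: $2,965.78 × 0.062 = $183.88
Municipal income tax: $2,965.78 × 0.01 = $29.66
State disability insurance: $3,243.76 × 0.0142 = $46.06
Social Security tax: $3,243.76 × 0.062 = $201.11
Medicare: $3,243.76 × 0.02 = $64.88
Health insurance premium: $41.24
Total deductions = $240.04 + $37.94 + $183.88 + $29.66 + $46.06 + $201.11 + $64.88 + $41.24 = $844.81
Net pay = $3,243.76 − $844.81 = $2,398.95

$2,398.95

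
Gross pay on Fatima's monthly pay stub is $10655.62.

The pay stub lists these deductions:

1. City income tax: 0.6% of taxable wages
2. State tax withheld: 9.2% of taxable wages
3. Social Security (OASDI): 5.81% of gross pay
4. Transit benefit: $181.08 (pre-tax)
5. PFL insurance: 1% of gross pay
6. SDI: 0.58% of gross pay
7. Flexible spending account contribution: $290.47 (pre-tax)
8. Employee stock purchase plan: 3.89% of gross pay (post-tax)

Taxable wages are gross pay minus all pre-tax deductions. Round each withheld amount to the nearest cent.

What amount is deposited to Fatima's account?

Transit benefit: $181.08
Flexible spending account contribution: $290.47
Pre-tax total = $181.08 + $290.47 = $471.55
Taxable wages = $10655.62 − $471.55 = $10184.07
State tax withheld: $10184.07 × 0.092 = $936.93
City income tax: $10184.07 × 0.006 = $61.10
PFL insurance: $10655.62 × 0.01 = $106.56
Social Security (OASDI): $10655.62 × 0.0581 = $619.09
SDI: $10655.62 × 0.0058 = $61.80
Employee stock purchase plan: $10655.62 × 0.0389 = $414.50
Total deductions = $181.08 + $290.47 + $936.93 + $61.10 + $106.56 + $619.09 + $61.80 + $414.50 = $2671.53
Net pay = $10655.62 − $2671.53 = $7984.09

$7984.09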